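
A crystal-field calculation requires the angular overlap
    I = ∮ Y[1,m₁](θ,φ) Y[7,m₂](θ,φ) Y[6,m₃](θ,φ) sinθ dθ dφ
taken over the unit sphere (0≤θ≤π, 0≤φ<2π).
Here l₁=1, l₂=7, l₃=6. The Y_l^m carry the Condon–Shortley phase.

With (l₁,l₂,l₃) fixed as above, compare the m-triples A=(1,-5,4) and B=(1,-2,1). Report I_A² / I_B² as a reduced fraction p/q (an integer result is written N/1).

l's match ⇒ only the (l;m) 3-j factors differ between A and B.
A: triangle coeff Δ(1,7,6) = 1/1365; Σ_t [0,0]: t=0:+1/14515200 = 1/14515200; (3j)²=22/455 [(1 7 6; 1 -5 4)], sign=+1
B: triangle coeff Δ(1,7,6) = 1/1365; Σ_t [0,0]: t=0:+1/1209600 = 1/1209600; (3j)²=12/455 [(1 7 6; 1 -2 1)], sign=-1
I_A²/I_B² = (22/455)/(12/455) = 11/6

11/6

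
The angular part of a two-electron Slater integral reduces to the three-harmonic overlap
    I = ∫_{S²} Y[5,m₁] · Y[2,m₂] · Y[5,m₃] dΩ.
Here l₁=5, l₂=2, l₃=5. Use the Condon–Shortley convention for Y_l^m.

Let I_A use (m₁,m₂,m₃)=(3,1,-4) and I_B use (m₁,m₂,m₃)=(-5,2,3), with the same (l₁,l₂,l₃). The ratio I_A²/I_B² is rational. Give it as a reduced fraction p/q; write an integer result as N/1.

49/10

l's match ⇒ only the (l;m) 3-j factors differ between A and B.
A: triangle coeff Δ(5,2,5) = 1/38610; Σ_t [1,2]: t=1:−1/10080 t=2:+1/80640 = -1/11520; (3j)²=49/1430 [(5 2 5; 3 1 -4)], sign=+1
B: triangle coeff Δ(5,2,5) = 1/38610; Σ_t [2,2]: t=2:+1/161280 = 1/161280; (3j)²=1/143 [(5 2 5; -5 2 3)], sign=+1
I_A²/I_B² = (49/1430)/(1/143) = 49/10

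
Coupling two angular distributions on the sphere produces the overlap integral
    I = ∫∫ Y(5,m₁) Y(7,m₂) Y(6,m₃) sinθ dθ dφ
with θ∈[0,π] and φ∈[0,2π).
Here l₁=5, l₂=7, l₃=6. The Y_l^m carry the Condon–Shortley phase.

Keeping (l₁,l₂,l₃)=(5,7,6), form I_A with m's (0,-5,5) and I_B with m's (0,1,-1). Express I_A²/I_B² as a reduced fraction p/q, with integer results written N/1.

l's match ⇒ only the (l;m) 3-j factors differ between A and B.
A: triangle coeff Δ(5,7,6) = 1/174594420; Σ_t [1,2]: t=1:−1/14515200 t=2:+1/11612160 = 1/58060800; (3j)²=55/58786 [(5 7 6; 0 -5 5)], sign=-1
B: triangle coeff Δ(5,7,6) = 1/174594420; Σ_t [1,5]: t=1:−1/14515200 t=2:+1/414720 t=3:−1/103680 t=4:+1/165888 t=5:−1/2073600 = -17/9676800; (3j)²=85/19019 [(5 7 6; 0 1 -1)], sign=+1
I_A²/I_B² = (55/58786)/(85/19019) = 121/578

121/578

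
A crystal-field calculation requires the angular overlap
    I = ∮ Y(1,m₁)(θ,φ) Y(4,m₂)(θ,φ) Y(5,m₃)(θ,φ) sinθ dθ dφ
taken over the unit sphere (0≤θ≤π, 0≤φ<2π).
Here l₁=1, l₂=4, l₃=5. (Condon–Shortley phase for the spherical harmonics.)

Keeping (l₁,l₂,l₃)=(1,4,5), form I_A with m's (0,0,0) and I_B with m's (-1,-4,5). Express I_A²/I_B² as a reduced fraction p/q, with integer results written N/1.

l's match ⇒ only the (l;m) 3-j factors differ between A and B.
A: triangle coeff Δ(1,4,5) = 1/495; Σ_t [0,0]: t=0:+1/576 = 1/576; (3j)²=5/99 [(1 4 5; 0 0 0)], sign=-1
B: triangle coeff Δ(1,4,5) = 1/495; Σ_t [0,0]: t=0:+1/80640 = 1/80640; (3j)²=1/11 [(1 4 5; -1 -4 5)], sign=+1
I_A²/I_B² = (5/99)/(1/11) = 5/9

5/9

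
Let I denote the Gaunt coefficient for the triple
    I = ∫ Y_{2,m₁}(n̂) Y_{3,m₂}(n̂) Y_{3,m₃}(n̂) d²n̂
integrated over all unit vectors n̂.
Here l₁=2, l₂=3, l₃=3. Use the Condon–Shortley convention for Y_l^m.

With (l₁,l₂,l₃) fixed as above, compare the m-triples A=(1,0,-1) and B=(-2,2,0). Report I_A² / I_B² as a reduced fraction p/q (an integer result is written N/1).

1/10

Shared (l₁,l₂,l₃)=(2,3,3): N and (l;000)² cancel in I_A²/I_B².
A: Δ = 2!·2!·4!/9! = 1/3780; Racah Σ t=0..1: t=0:+1/12 t=1:−1/8 = -1/24; ⇒ 3j(2 3 3; 1 0 -1)² = 1/210, sgn -1
B: Δ = 2!·2!·4!/9! = 1/3780; Racah Σ t=2..2: t=2:+1/24 = 1/24; ⇒ 3j(2 3 3; -2 2 0)² = 1/21, sgn -1
I_A²/I_B² = (1/210)/(1/21) = 1/10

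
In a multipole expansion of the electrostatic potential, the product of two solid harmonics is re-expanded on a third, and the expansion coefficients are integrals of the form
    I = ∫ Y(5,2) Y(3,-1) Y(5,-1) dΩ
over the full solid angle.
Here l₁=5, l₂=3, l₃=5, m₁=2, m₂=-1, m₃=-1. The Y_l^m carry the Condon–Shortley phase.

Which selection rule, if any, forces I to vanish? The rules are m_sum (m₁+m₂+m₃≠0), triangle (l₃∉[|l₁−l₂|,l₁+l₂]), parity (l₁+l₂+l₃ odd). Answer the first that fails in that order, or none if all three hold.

m₁+m₂+m₃ = 2 − 1 − 1 = 0  ✓
triangle: |5−3|=2 ≤ l₃=5 ≤ 5+3=8  ✓
parity: l₁+l₂+l₃ = 13 is odd  ✗

parity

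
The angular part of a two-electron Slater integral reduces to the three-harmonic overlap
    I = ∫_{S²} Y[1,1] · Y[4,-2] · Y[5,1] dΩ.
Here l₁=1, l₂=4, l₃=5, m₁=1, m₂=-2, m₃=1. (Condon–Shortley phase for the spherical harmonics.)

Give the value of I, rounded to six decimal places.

m-sum 0 ✓  L=10 even ✓  3≤5≤5 ✓
Π(2lᵢ+1) = 3×9×11 = 297
triangle coeff Δ(1,4,5) = 1/495
Σ_t [0,0]: t=0:+1/576 = 1/576
(3j)²=5/99 [(1 4 5; 0 0 0)], sign=-1
Σ_t [0,0]: t=0:+1/2880 = 1/2880
(3j)²=2/165 [(1 4 5; 1 -2 1)], sign=+1
⇒ 4πI² = 2/11
I = (-1)√(2/11/(4π)) = -0.12028562

-0.120286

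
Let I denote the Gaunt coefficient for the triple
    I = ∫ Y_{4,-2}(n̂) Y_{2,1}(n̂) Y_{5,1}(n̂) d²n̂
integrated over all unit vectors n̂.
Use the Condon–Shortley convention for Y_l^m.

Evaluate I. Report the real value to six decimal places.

Σlᵢ=11 odd — θ-integrand is odd under cosθ→−cosθ; I=0

0.000000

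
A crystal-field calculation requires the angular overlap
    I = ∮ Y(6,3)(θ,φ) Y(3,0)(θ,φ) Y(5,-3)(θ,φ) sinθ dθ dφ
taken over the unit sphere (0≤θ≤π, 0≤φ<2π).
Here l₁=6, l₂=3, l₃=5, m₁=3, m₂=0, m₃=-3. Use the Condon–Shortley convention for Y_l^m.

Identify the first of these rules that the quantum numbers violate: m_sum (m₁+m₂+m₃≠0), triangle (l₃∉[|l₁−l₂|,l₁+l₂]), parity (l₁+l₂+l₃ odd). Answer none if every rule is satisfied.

none

m₁+m₂+m₃ = 3 + 0 − 3 = 0  ✓
triangle: |6−3|=3 ≤ l₃=5 ≤ 6+3=9  ✓
parity: l₁+l₂+l₃ = 14 is even  ✓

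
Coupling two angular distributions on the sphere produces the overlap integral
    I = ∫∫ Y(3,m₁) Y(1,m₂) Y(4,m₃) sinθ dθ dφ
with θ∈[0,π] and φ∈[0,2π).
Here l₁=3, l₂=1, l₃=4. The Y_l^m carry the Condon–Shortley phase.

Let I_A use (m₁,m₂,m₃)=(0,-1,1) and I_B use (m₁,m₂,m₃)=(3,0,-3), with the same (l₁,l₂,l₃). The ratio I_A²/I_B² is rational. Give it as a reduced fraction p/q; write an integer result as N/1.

Same 3,1,4: normalisation and zero-m 3j drop out of the ratio.
A: Δ: 0! 6! 2! / 9! → 1/252; sum: t=0:+1/72 = 1/72; 3j²(3 1 4; 0 -1 1) = Δ·Π!·Σ² = 5/126  (sign -1)
B: Δ: 0! 6! 2! / 9! → 1/252; sum: t=0:+1/720 = 1/720; 3j²(3 1 4; 3 0 -3) = Δ·Π!·Σ² = 1/36  (sign -1)
I_A²/I_B² = (5/126)/(1/36) = 10/7

10/7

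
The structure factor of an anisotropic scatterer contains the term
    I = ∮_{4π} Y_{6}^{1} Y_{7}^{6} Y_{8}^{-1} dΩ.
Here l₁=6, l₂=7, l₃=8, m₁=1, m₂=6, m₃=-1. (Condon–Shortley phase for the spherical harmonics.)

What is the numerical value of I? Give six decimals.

0.000000

m-sum = 1 + 6 − 1 = 6 ≠ 0 ⇒ I = 0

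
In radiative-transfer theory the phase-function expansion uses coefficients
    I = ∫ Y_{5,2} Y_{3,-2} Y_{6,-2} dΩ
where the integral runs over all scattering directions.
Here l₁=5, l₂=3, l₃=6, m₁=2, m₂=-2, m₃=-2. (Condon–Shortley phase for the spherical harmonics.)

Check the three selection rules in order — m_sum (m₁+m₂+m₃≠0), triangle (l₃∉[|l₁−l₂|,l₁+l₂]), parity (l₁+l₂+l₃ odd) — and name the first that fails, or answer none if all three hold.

m_sum

azimuthal sum: 2 − 2 − 2 = -2  ✗
2 ≤ 6 ≤ 8 (triangle on l)
L = 5 + 3 + 6 = 14 (even)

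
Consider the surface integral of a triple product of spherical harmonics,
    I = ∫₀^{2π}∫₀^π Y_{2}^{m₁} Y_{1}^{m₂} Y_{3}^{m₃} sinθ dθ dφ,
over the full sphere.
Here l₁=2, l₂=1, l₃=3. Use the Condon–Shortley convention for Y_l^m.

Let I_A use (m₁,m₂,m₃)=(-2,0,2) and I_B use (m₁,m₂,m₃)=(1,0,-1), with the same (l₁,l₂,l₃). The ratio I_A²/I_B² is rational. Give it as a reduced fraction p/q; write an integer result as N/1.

5/8

l's match ⇒ only the (l;m) 3-j factors differ between A and B.
A: triangle coeff Δ(2,1,3) = 1/105; Σ_t [0,0]: t=0:+1/24 = 1/24; (3j)²=1/21 [(2 1 3; -2 0 2)], sign=-1
B: triangle coeff Δ(2,1,3) = 1/105; Σ_t [0,0]: t=0:+1/6 = 1/6; (3j)²=8/105 [(2 1 3; 1 0 -1)], sign=+1
I_A²/I_B² = (1/21)/(8/105) = 5/8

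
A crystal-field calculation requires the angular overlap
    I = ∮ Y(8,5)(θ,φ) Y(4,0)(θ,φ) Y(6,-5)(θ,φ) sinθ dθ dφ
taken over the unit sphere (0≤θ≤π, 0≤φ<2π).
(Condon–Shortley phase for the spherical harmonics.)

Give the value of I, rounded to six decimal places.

m-sum 0 ✓  L=18 even ✓  4≤6≤12 ✓
Π(2lᵢ+1) = 17×9×13 = 1989
triangle coeff Δ(8,4,6) = 1/23279256
Σ_t [2,4]: t=2:+1/1658880 t=3:−1/518400 t=4:+1/1658880 = -1/1382400
(3j)²=504/46189 [(8 4 6; 0 0 0)], sign=-1
Σ_t [2,3]: t=2:+1/34836480 t=3:−1/130636800 = 11/522547200
(3j)²=1331/81396 [(8 4 6; 5 0 -5)], sign=-1
⇒ 4πI² = 2178/6137
I = (+1)√(2178/6137/(4π)) = 0.16805287

0.168053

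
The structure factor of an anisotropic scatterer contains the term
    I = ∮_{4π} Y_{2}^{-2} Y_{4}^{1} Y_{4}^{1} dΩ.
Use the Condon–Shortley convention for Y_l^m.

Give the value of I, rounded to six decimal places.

0.200662

Checks pass: Σm=0; 10 even; l₃=4∈[2,6].
(2·2+1)(2·4+1)(2·4+1) = 405
Δ: 2! 2! 6! / 11! → 1/13860
sum: t=0:+1/192 t=1:−1/36 t=2:+1/192 = -5/288
3j²(2 4 4; 0 0 0) = Δ·Π!·Σ² = 20/693  (sign -1)
sum: t=2:+1/144 = 1/144
3j²(2 4 4; -2 1 1) = Δ·Π!·Σ² = 10/231  (sign -1)
combine: 4πI² = 405·20/693·10/231 = 3000/5929
take √, sign +1: I = 0.20066192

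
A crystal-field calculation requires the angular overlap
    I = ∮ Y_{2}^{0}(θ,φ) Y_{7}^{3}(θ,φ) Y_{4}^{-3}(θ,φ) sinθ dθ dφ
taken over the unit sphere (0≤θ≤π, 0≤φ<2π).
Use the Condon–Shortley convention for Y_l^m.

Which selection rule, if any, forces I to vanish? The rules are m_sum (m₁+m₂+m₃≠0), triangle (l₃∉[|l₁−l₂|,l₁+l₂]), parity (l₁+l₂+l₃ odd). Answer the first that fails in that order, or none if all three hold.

triangle

m₁+m₂+m₃ = 0 + 3 − 3 = 0  ✓
triangle: |2−7|=5 ≤ l₃=4 ≤ 2+7=9  ✗
parity: l₁+l₂+l₃ = 13 is odd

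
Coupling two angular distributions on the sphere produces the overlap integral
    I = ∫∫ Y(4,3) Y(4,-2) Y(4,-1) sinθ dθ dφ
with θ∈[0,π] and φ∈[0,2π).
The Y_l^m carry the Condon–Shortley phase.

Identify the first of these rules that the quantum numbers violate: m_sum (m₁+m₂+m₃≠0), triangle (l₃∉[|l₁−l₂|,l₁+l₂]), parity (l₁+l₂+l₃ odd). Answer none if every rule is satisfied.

none

Σmᵢ = 0  ✓
l₃∈[|l₁−l₂|,l₁+l₂]=[0,8], have l₃=4  ✓
Σlᵢ = 12 ⇒ even  ✓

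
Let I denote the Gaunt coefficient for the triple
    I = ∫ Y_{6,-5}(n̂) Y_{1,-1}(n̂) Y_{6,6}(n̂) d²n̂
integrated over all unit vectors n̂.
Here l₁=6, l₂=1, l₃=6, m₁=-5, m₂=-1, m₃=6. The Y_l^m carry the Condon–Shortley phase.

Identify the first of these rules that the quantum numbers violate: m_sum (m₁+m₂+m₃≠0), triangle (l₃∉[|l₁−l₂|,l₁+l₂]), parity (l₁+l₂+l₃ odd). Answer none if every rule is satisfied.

azimuthal sum: -5 − 1 + 6 = 0  ✓
5 ≤ 6 ≤ 7 (triangle on l)  ✓
L = 6 + 1 + 6 = 13 (odd)  ✗

parity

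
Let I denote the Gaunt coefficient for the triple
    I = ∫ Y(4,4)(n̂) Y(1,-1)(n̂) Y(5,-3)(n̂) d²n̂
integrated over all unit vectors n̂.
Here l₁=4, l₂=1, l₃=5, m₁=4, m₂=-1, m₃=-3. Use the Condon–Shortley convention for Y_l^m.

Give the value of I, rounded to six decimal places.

-0.049106

m-sum 0 ✓  L=10 even ✓  3≤5≤5 ✓
Π(2lᵢ+1) = 9×3×11 = 297
triangle coeff Δ(4,1,5) = 1/495
Σ_t [0,0]: t=0:+1/576 = 1/576
(3j)²=5/99 [(4 1 5; 0 0 0)], sign=-1
Σ_t [0,0]: t=0:+1/80640 = 1/80640
(3j)²=1/495 [(4 1 5; 4 -1 -3)], sign=+1
⇒ 4πI² = 1/33
I = (-1)√(1/33/(4π)) = -0.04910640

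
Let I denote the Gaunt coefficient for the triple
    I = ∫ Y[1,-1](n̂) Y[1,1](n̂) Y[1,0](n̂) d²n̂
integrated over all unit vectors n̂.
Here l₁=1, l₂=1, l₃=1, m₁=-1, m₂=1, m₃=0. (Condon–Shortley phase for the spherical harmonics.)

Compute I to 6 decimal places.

l₁+l₂+l₃=3 is odd: 3j(l;000)=0 ⇒ I=0

0.000000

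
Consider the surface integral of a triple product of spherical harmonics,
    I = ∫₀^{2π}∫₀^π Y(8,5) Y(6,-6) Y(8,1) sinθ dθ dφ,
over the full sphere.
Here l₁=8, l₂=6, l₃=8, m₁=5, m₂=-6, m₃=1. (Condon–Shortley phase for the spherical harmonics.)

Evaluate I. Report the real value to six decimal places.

0.134170

Checks pass: Σm=0; 22 even; l₃=8∈[2,14].
(2·8+1)(2·6+1)(2·8+1) = 3757
Δ: 6! 10! 6! / 23! → 1/13742520792
sum: t=0:+1/41803776000 t=1:−1/435456000 t=2:+1/39813120 t=3:−1/18662400 t=4:+1/39813120 t=5:−1/435456000 t=6:+1/41803776000 = -11/1393459200
3j²(8 6 8; 0 0 0) = Δ·Π!·Σ² = 600/96577  (sign -1)
sum: t=0:+1/15676416000 = 1/15676416000
3j²(8 6 8; 5 -6 1) = Δ·Π!·Σ² = 72/7429  (sign -1)
combine: 4πI² = 3757·600/96577·72/7429 = 43200/190969
take √, sign +1: I = 0.13417003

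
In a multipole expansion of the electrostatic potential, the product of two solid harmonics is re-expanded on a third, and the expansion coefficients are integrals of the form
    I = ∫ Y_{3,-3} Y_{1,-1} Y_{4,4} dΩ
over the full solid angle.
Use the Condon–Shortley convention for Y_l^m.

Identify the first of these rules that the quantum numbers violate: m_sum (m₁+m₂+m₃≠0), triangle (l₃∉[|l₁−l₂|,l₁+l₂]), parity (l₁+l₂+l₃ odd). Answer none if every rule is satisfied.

none

m₁+m₂+m₃ = -3 − 1 + 4 = 0  ✓
triangle: |3−1|=2 ≤ l₃=4 ≤ 3+1=4  ✓
parity: l₁+l₂+l₃ = 8 is even  ✓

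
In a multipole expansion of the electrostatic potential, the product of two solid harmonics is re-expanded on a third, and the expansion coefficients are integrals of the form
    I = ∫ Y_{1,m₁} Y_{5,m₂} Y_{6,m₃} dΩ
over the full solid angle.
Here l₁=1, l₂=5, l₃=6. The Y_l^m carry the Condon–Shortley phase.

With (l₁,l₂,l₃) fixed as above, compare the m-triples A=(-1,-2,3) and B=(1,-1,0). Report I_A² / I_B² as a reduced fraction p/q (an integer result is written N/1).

Same 1,5,6: normalisation and zero-m 3j drop out of the ratio.
A: Δ: 0! 2! 10! / 13! → 1/858; sum: t=0:+1/60480 = 1/60480; 3j²(1 5 6; -1 -2 3) = Δ·Π!·Σ² = 6/143  (sign -1)
B: Δ: 0! 2! 10! / 13! → 1/858; sum: t=0:+1/34560 = 1/34560; 3j²(1 5 6; 1 -1 0) = Δ·Π!·Σ² = 5/286  (sign +1)
I_A²/I_B² = (6/143)/(5/286) = 12/5

12/5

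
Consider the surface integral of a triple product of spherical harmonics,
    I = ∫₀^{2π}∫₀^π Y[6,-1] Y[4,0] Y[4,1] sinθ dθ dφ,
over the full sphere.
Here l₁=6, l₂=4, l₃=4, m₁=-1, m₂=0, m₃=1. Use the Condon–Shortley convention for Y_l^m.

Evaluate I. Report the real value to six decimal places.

-0.103072

m-sum 0 ✓  L=14 even ✓  2≤4≤10 ✓
Π(2lᵢ+1) = 13×9×9 = 1053
triangle coeff Δ(6,4,4) = 1/1261260
Σ_t [2,4]: t=2:+1/4608 t=3:−1/1296 t=4:+1/4608 = -7/20736
(3j)²=20/1287 [(6 4 4; 0 0 0)], sign=-1
Σ_t [2,4]: t=2:+1/11520 t=3:−1/1728 t=4:+1/3456 = -7/34560
(3j)²=7/858 [(6 4 4; -1 0 1)], sign=+1
⇒ 4πI² = 210/1573
I = (-1)√(210/1573/(4π)) = -0.10307192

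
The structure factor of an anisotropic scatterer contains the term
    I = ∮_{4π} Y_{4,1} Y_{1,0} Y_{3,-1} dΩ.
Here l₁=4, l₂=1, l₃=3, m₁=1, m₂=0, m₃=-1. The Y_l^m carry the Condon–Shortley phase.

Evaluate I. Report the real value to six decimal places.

-0.238414

Rules hold: Σm=0, L=8 even, 3≤3≤5.
N = 9·3·7 = 189
Δ = 2!·6!·0!/9! = 1/252
Racah Σ t=1..1: t=1:−1/36 = -1/36
⇒ 3j(4 1 3; 0 0 0)² = 4/63, sgn +1
Racah Σ t=1..1: t=1:−1/48 = -1/48
⇒ 3j(4 1 3; 1 0 -1)² = 5/84, sgn -1
4πI² = N·(3j₀)²·(3jₘ)² = 5/7
I = -1·√(0.714286/4π) = -0.23841361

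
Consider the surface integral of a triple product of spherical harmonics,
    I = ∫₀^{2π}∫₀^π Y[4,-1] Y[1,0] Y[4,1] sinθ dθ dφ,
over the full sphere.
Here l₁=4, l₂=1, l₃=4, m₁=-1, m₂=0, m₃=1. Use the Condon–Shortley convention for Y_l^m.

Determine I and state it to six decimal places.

L=9 odd ⇒ parity kills the (l;000) factor ⇒ I = 0

0.000000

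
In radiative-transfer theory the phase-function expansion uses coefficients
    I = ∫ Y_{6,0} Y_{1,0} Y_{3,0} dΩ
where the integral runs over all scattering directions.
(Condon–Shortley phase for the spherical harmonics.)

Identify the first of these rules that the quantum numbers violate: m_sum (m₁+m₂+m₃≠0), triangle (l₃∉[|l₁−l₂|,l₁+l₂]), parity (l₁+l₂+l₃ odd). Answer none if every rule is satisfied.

triangle

m₁+m₂+m₃ = 0 + 0 + 0 = 0  ✓
triangle: |6−1|=5 ≤ l₃=3 ≤ 6+1=7  ✗
parity: l₁+l₂+l₃ = 10 is even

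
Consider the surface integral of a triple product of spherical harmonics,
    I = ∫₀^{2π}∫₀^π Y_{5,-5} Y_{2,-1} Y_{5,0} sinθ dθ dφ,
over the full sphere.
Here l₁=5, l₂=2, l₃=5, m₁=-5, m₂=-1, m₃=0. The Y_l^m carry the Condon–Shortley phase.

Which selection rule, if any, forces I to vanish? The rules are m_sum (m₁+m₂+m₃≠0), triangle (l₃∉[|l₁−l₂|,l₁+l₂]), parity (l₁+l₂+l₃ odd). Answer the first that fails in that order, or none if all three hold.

azimuthal sum: -5 − 1 + 0 = -6  ✗
3 ≤ 5 ≤ 7 (triangle on l)
L = 5 + 2 + 5 = 12 (even)

m_sum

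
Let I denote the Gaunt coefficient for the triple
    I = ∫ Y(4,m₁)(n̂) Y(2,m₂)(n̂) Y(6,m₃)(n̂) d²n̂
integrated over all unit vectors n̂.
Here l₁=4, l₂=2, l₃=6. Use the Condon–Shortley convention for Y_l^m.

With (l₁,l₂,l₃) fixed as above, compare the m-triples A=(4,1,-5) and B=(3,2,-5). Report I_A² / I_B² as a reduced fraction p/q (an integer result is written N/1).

Shared (l₁,l₂,l₃)=(4,2,6): N and (l;000)² cancel in I_A²/I_B².
A: Δ = 0!·8!·4!/13! = 1/6435; Racah Σ t=0..0: t=0:+1/241920 = 1/241920; ⇒ 3j(4 2 6; 4 1 -5)² = 1/39, sgn -1
B: Δ = 0!·8!·4!/13! = 1/6435; Racah Σ t=0..0: t=0:+1/120960 = 1/120960; ⇒ 3j(4 2 6; 3 2 -5)² = 2/39, sgn -1
I_A²/I_B² = (1/39)/(2/39) = 1/2

1/2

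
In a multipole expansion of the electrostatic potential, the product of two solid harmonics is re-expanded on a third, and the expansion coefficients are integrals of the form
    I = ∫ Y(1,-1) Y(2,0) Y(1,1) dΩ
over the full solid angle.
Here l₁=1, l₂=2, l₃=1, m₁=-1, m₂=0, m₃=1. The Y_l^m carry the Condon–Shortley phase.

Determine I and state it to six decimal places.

0.126157

Checks pass: Σm=0; 4 even; l₃=1∈[1,3].
(2·1+1)(2·2+1)(2·1+1) = 45
Δ: 2! 0! 2! / 5! → 1/30
sum: t=1:−1/1 = -1/1
3j²(1 2 1; 0 0 0) = Δ·Π!·Σ² = 2/15  (sign +1)
sum: t=2:+1/4 = 1/4
3j²(1 2 1; -1 0 1) = Δ·Π!·Σ² = 1/30  (sign +1)
combine: 4πI² = 45·2/15·1/30 = 1/5
take √, sign +1: I = 0.12615663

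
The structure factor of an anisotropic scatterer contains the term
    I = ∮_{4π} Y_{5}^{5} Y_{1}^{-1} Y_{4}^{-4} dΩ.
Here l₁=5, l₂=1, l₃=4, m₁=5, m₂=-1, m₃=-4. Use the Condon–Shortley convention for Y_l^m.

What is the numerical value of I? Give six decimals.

-0.329416

Checks pass: Σm=0; 10 even; l₃=4∈[4,6].
(2·5+1)(2·1+1)(2·4+1) = 297
Δ: 2! 8! 0! / 11! → 1/495
sum: t=1:−1/576 = -1/576
3j²(5 1 4; 0 0 0) = Δ·Π!·Σ² = 5/99  (sign -1)
sum: t=0:+1/80640 = 1/80640
3j²(5 1 4; 5 -1 -4) = Δ·Π!·Σ² = 1/11  (sign +1)
combine: 4πI² = 297·5/99·1/11 = 15/11
take √, sign -1: I = -0.32941575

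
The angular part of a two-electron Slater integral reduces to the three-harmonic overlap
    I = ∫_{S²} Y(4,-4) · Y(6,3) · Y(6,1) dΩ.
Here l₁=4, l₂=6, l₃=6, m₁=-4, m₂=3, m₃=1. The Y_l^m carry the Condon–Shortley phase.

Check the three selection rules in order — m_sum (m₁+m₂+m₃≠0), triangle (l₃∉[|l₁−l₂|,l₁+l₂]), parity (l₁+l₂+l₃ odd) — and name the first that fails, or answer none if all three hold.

m₁+m₂+m₃ = -4 + 3 + 1 = 0  ✓
triangle: |4−6|=2 ≤ l₃=6 ≤ 4+6=10  ✓
parity: l₁+l₂+l₃ = 16 is even  ✓

none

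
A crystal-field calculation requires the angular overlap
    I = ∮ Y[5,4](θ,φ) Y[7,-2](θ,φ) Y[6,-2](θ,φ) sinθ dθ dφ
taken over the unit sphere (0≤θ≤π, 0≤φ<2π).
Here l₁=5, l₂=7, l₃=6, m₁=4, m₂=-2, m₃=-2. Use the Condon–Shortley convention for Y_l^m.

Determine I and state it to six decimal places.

Rules hold: Σm=0, L=18 even, 2≤6≤12.
N = 11·15·13 = 2145
Δ = 6!·4!·8!/19! = 1/174594420
Racah Σ t=1..5: t=1:−1/4147200 t=2:+1/207360 t=3:−1/82944 t=4:+1/207360 t=5:−1/4147200 = -1/345600
⇒ 3j(5 7 6; 0 0 0)² = 420/46189, sgn -1
Racah Σ t=0..1: t=0:+1/3110400 t=1:−1/1658880 = -7/24883200
⇒ 3j(5 7 6; 4 -2 -2)² = 4802/692835, sgn -1
4πI² = N·(3j₀)²·(3jₘ)² = 2016840/14919047
I = +1·√(0.135186/4π) = 0.10371946

0.103719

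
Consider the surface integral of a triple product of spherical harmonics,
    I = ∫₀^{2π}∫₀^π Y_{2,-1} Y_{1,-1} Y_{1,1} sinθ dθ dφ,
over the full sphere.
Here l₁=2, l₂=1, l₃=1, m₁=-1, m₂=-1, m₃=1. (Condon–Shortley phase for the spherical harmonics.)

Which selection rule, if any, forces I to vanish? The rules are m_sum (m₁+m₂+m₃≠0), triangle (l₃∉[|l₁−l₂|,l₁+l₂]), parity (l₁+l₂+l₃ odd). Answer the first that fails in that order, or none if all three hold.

Σmᵢ = -1  ✗
l₃∈[|l₁−l₂|,l₁+l₂]=[1,3], have l₃=1
Σlᵢ = 4 ⇒ even

m_sum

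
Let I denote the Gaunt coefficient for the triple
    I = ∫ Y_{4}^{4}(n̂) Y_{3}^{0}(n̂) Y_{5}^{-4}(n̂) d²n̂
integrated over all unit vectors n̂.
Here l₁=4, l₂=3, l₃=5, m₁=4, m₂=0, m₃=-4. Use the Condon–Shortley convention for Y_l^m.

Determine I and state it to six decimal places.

-0.207724

Checks pass: Σm=0; 12 even; l₃=5∈[1,7].
(2·4+1)(2·3+1)(2·5+1) = 693
Δ: 2! 6! 4! / 13! → 1/180180
sum: t=0:+1/576 t=1:−1/144 t=2:+1/576 = -1/288
3j²(4 3 5; 0 0 0) = Δ·Π!·Σ² = 20/1001  (sign +1)
sum: t=0:+1/8640 = 1/8640
3j²(4 3 5; 4 0 -4) = Δ·Π!·Σ² = 28/715  (sign -1)
combine: 4πI² = 693·20/1001·28/715 = 1008/1859
take √, sign -1: I = -0.20772350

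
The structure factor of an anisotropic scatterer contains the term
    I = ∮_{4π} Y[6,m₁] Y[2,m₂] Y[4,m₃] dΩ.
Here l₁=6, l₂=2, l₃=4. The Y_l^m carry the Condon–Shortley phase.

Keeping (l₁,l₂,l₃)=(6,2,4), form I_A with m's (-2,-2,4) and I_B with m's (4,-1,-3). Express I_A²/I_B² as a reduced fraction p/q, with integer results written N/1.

1/240

l's match ⇒ only the (l;m) 3-j factors differ between A and B.
A: triangle coeff Δ(6,2,4) = 1/6435; Σ_t [0,0]: t=0:+1/967680 = 1/967680; (3j)²=1/6435 [(6 2 4; -2 -2 4)], sign=+1
B: triangle coeff Δ(6,2,4) = 1/6435; Σ_t [1,1]: t=1:−1/30240 = -1/30240; (3j)²=16/429 [(6 2 4; 4 -1 -3)], sign=+1
I_A²/I_B² = (1/6435)/(16/429) = 1/240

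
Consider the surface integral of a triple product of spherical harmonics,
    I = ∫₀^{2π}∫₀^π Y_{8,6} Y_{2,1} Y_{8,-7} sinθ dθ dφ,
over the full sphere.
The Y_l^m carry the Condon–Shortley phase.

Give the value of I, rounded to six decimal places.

Checks pass: Σm=0; 18 even; l₃=8∈[6,10].
(2·8+1)(2·2+1)(2·8+1) = 1445
Δ: 2! 14! 2! / 19! → 1/348840
sum: t=0:+1/116121600 t=1:−1/25401600 t=2:+1/116121600 = -1/45158400
3j²(8 2 8; 0 0 0) = Δ·Π!·Σ² = 24/1615  (sign -1)
sum: t=1:−1/12454041600 t=2:+1/174356582400 = -1/13412044800
3j²(8 2 8; 6 1 -7) = Δ·Π!·Σ² = 169/7752  (sign +1)
combine: 4πI² = 1445·24/1615·169/7752 = 169/361
take √, sign -1: I = -0.19301223

-0.193012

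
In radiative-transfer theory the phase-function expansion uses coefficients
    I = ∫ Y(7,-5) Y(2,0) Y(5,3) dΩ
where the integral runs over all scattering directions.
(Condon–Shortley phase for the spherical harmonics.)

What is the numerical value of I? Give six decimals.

Σmᵢ = -2 ≠ 0, so the φ-integral vanishes; I = 0

0.000000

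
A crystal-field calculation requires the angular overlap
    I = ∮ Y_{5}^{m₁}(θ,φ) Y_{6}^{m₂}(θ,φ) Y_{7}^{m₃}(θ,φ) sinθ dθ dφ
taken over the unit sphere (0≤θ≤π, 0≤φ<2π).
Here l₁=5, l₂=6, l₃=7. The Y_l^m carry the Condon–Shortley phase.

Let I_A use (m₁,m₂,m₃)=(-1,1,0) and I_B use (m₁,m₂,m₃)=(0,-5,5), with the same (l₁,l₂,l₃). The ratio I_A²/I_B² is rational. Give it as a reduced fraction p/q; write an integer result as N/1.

l's match ⇒ only the (l;m) 3-j factors differ between A and B.
A: triangle coeff Δ(5,6,7) = 1/174594420; Σ_t [0,4]: t=0:+1/87091200 t=1:−1/1036800 t=2:+1/138240 t=3:−1/124416 t=4:+1/829440 = -1/1814400; (3j)²=64/138567 [(5 6 7; -1 1 0)], sign=+1
B: triangle coeff Δ(5,6,7) = 1/174594420; Σ_t [0,1]: t=0:+1/14515200 t=1:−1/11612160 = -1/58060800; (3j)²=55/58786 [(5 6 7; 0 -5 5)], sign=-1
I_A²/I_B² = (64/138567)/(55/58786) = 896/1815

896/1815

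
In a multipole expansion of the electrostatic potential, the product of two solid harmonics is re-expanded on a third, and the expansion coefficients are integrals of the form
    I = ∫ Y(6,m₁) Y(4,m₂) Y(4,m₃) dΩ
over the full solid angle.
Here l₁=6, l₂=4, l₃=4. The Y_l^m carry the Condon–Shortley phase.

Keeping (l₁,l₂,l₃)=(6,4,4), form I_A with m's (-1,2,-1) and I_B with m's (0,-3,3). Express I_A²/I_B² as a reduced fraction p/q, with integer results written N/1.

189/289

Shared (l₁,l₂,l₃)=(6,4,4): N and (l;000)² cancel in I_A²/I_B².
A: Δ = 6!·6!·2!/15! = 1/1261260; Racah Σ t=4..6: t=4:+1/3456 t=5:−1/5760 t=6:+1/172800 = 7/57600; ⇒ 3j(6 4 4; -1 2 -1)² = 21/2860, sgn -1
B: Δ = 6!·6!·2!/15! = 1/1261260; Racah Σ t=0..1: t=0:+1/518400 t=1:−1/28800 = -17/518400; ⇒ 3j(6 4 4; 0 -3 3)² = 289/25740, sgn +1
I_A²/I_B² = (21/2860)/(289/25740) = 189/289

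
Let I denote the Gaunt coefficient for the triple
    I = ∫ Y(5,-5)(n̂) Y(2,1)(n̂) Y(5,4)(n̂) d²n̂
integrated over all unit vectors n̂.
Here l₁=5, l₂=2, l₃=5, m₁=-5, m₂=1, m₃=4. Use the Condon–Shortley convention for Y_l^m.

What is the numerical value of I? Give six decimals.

-0.187924

Checks pass: Σm=0; 12 even; l₃=5∈[3,7].
(2·5+1)(2·2+1)(2·5+1) = 605
Δ: 2! 8! 2! / 13! → 1/38610
sum: t=0:+1/2880 t=1:−1/576 t=2:+1/2880 = -1/960
3j²(5 2 5; 0 0 0) = Δ·Π!·Σ² = 10/429  (sign +1)
sum: t=2:+1/80640 = 1/80640
3j²(5 2 5; -5 1 4) = Δ·Π!·Σ² = 9/286  (sign -1)
combine: 4πI² = 605·10/429·9/286 = 75/169
take √, sign -1: I = -0.18792404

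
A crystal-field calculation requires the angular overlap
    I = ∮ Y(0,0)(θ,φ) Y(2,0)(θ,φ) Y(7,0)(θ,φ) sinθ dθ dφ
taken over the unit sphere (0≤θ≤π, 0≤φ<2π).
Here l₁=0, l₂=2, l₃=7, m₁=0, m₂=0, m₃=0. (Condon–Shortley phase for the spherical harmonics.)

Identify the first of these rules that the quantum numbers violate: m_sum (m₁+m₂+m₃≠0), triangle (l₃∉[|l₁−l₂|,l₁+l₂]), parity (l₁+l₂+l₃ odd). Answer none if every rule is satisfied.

azimuthal sum: 0 + 0 + 0 = 0  ✓
2 ≤ 7 ≤ 2 (triangle on l)  ✗
L = 0 + 2 + 7 = 9 (odd)

triangle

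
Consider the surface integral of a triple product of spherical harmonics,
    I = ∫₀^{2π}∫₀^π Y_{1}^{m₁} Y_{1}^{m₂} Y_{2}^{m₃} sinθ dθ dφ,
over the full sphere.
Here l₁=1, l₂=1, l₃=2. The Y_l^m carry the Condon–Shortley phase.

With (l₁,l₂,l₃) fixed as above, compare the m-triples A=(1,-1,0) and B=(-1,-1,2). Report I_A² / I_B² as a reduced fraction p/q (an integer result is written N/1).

1/6

Same 1,1,2: normalisation and zero-m 3j drop out of the ratio.
A: Δ: 0! 2! 2! / 5! → 1/30; sum: t=0:+1/4 = 1/4; 3j²(1 1 2; 1 -1 0) = Δ·Π!·Σ² = 1/30  (sign +1)
B: Δ: 0! 2! 2! / 5! → 1/30; sum: t=0:+1/4 = 1/4; 3j²(1 1 2; -1 -1 2) = Δ·Π!·Σ² = 1/5  (sign +1)
I_A²/I_B² = (1/30)/(1/5) = 1/6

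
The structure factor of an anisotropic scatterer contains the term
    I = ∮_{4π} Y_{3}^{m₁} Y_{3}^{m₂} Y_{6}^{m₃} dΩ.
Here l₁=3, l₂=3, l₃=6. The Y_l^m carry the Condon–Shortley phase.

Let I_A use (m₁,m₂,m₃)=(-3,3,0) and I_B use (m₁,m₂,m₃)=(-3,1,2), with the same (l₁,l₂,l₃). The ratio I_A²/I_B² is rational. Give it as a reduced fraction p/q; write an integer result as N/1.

Same 3,3,6: normalisation and zero-m 3j drop out of the ratio.
A: Δ: 0! 6! 6! / 13! → 1/12012; sum: t=0:+1/518400 = 1/518400; 3j²(3 3 6; -3 3 0) = Δ·Π!·Σ² = 1/12012  (sign +1)
B: Δ: 0! 6! 6! / 13! → 1/12012; sum: t=0:+1/34560 = 1/34560; 3j²(3 3 6; -3 1 2) = Δ·Π!·Σ² = 1/429  (sign +1)
I_A²/I_B² = (1/12012)/(1/429) = 1/28

1/28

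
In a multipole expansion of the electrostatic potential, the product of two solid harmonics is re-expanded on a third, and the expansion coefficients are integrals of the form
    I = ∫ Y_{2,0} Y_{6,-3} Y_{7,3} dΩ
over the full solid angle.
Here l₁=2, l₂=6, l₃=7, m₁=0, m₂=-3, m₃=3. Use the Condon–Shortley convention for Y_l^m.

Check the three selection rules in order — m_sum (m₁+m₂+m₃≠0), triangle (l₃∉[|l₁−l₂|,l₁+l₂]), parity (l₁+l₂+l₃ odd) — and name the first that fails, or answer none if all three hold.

m₁+m₂+m₃ = 0 − 3 + 3 = 0  ✓
triangle: |2−6|=4 ≤ l₃=7 ≤ 2+6=8  ✓
parity: l₁+l₂+l₃ = 15 is odd  ✗

parity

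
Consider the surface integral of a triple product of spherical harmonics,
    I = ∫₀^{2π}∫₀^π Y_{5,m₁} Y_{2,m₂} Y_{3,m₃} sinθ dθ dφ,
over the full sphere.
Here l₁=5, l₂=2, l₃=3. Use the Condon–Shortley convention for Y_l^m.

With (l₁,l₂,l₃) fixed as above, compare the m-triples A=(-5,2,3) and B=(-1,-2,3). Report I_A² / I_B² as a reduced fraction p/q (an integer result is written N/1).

Same 5,2,3: normalisation and zero-m 3j drop out of the ratio.
A: Δ: 4! 6! 0! / 11! → 1/2310; sum: t=4:+1/17280 = 1/17280; 3j²(5 2 3; -5 2 3) = Δ·Π!·Σ² = 1/11  (sign +1)
B: Δ: 4! 6! 0! / 11! → 1/2310; sum: t=0:+1/17280 = 1/17280; 3j²(5 2 3; -1 -2 3) = Δ·Π!·Σ² = 1/2310  (sign +1)
I_A²/I_B² = (1/11)/(1/2310) = 210/1

210/1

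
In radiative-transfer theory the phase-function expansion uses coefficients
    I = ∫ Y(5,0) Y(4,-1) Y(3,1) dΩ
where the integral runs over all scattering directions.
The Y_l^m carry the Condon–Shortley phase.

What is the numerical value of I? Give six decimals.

Checks pass: Σm=0; 12 even; l₃=3∈[1,9].
(2·5+1)(2·4+1)(2·3+1) = 693
Δ: 6! 4! 2! / 13! → 1/180180
sum: t=2:+1/576 t=3:−1/144 t=4:+1/576 = -1/288
3j²(5 4 3; 0 0 0) = Δ·Π!·Σ² = 20/1001  (sign +1)
sum: t=1:−1/5760 t=2:+1/288 t=3:−1/288 = -1/5760
3j²(5 4 3; 0 -1 1) = Δ·Π!·Σ² = 1/12012  (sign -1)
combine: 4πI² = 693·20/1001·1/12012 = 15/13013
take √, sign -1: I = -0.00957750

-0.009577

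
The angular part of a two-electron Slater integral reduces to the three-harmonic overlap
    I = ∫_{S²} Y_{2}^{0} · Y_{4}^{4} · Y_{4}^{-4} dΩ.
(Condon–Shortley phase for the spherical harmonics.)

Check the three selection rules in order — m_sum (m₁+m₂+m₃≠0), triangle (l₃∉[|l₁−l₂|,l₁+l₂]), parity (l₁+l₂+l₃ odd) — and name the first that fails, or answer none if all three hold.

none

Σmᵢ = 0  ✓
l₃∈[|l₁−l₂|,l₁+l₂]=[2,6], have l₃=4  ✓
Σlᵢ = 10 ⇒ even  ✓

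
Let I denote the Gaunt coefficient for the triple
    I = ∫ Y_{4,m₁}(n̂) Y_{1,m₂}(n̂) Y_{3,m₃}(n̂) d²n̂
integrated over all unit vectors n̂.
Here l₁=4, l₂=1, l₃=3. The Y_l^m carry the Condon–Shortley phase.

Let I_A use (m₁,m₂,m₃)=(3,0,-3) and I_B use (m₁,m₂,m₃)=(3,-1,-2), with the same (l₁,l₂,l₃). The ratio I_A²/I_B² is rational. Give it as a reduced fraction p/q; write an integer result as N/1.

1/3

Same 4,1,3: normalisation and zero-m 3j drop out of the ratio.
A: Δ: 2! 6! 0! / 9! → 1/252; sum: t=1:−1/720 = -1/720; 3j²(4 1 3; 3 0 -3) = Δ·Π!·Σ² = 1/36  (sign -1)
B: Δ: 2! 6! 0! / 9! → 1/252; sum: t=0:+1/240 = 1/240; 3j²(4 1 3; 3 -1 -2) = Δ·Π!·Σ² = 1/12  (sign -1)
I_A²/I_B² = (1/36)/(1/12) = 1/3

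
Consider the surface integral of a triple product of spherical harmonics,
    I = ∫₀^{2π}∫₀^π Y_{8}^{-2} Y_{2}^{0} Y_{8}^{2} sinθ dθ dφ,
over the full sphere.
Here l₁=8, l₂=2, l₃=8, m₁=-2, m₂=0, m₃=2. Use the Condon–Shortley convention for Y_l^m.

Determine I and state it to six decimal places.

Checks pass: Σm=0; 18 even; l₃=8∈[6,10].
(2·8+1)(2·2+1)(2·8+1) = 1445
Δ: 2! 14! 2! / 19! → 1/348840
sum: t=0:+1/116121600 t=1:−1/25401600 t=2:+1/116121600 = -1/45158400
3j²(8 2 8; 0 0 0) = Δ·Π!·Σ² = 24/1615  (sign -1)
sum: t=0:+1/348364800 t=1:−1/43545600 t=2:+1/116121600 = -1/87091200
3j²(8 2 8; -2 0 2) = Δ·Π!·Σ² = 10/969  (sign -1)
combine: 4πI² = 1445·24/1615·10/969 = 80/361
take √, sign +1: I = 0.13279645

0.132796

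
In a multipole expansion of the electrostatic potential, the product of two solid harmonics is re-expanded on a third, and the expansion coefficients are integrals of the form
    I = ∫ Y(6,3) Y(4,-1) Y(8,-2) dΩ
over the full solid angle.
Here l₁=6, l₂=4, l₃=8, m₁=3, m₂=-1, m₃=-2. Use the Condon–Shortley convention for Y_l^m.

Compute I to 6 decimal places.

m-sum 0 ✓  L=18 even ✓  2≤8≤10 ✓
Π(2lᵢ+1) = 13×9×17 = 1989
triangle coeff Δ(6,4,8) = 1/23279256
Σ_t [0,2]: t=0:+1/1658880 t=1:−1/518400 t=2:+1/1658880 = -1/1382400
(3j)²=504/46189 [(6 4 8; 0 0 0)], sign=-1
Σ_t [0,2]: t=0:+1/2177280 t=1:−1/3870720 t=2:+1/87091200 = 37/174182400
(3j)²=20535/2586584 [(6 4 8; 3 -1 -2)], sign=+1
⇒ 4πI² = 1663335/9653501
I = (-1)√(1663335/9653501/(4π)) = -0.11709612

-0.117096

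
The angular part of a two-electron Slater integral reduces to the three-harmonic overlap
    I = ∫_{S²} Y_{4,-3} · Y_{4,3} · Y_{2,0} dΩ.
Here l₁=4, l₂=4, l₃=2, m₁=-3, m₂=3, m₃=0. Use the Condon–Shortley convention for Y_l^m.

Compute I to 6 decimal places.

m-sum 0 ✓  L=10 even ✓  0≤2≤8 ✓
Π(2lᵢ+1) = 9×9×5 = 405
triangle coeff Δ(4,4,2) = 1/13860
Σ_t [2,4]: t=2:+1/192 t=3:−1/36 t=4:+1/192 = -5/288
(3j)²=20/693 [(4 4 2; 0 0 0)], sign=-1
Σ_t [5,6]: t=5:−1/480 t=6:+1/720 = -1/1440
(3j)²=7/1980 [(4 4 2; -3 3 0)], sign=-1
⇒ 4πI² = 5/121
I = (+1)√(5/121/(4π)) = 0.05734392

0.057344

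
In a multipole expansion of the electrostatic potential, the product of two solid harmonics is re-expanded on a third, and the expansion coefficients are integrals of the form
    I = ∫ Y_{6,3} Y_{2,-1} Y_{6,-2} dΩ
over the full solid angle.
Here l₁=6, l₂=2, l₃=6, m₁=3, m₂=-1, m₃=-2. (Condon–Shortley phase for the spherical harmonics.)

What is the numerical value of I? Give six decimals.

-0.140463

Rules hold: Σm=0, L=14 even, 4≤6≤8.
N = 13·5·13 = 845
Δ = 2!·10!·2!/15! = 1/90090
Racah Σ t=0..2: t=0:+1/69120 t=1:−1/14400 t=2:+1/69120 = -7/172800
⇒ 3j(6 2 6; 0 0 0)² = 14/715, sgn -1
Racah Σ t=0..1: t=0:+1/60480 t=1:−1/161280 = 1/96768
⇒ 3j(6 2 6; 3 -1 -2)² = 15/1001, sgn +1
4πI² = N·(3j₀)²·(3jₘ)² = 30/121
I = -1·√(0.247934/4π) = -0.14046335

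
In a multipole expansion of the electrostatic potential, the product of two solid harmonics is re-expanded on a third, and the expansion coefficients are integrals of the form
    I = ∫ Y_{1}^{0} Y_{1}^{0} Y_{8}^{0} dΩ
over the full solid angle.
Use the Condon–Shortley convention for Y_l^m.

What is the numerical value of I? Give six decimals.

0.000000

triangle: need 0≤l₃≤2, have 8; I=0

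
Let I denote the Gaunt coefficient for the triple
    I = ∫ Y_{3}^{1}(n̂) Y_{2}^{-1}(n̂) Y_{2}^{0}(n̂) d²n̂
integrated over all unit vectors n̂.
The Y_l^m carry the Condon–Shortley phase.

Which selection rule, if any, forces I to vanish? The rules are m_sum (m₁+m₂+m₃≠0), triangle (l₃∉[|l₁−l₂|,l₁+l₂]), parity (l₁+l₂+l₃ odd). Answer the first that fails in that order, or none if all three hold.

parity

m₁+m₂+m₃ = 1 − 1 + 0 = 0  ✓
triangle: |3−2|=1 ≤ l₃=2 ≤ 3+2=5  ✓
parity: l₁+l₂+l₃ = 7 is odd  ✗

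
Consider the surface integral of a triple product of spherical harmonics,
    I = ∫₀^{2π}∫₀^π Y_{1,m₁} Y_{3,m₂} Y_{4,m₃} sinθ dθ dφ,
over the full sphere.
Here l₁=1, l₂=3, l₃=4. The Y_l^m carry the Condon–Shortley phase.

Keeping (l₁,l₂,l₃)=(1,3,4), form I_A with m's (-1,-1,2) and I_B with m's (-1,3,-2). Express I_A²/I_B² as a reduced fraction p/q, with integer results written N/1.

l's match ⇒ only the (l;m) 3-j factors differ between A and B.
A: triangle coeff Δ(1,3,4) = 1/252; Σ_t [0,0]: t=0:+1/96 = 1/96; (3j)²=5/84 [(1 3 4; -1 -1 2)], sign=+1
B: triangle coeff Δ(1,3,4) = 1/252; Σ_t [0,0]: t=0:+1/1440 = 1/1440; (3j)²=1/252 [(1 3 4; -1 3 -2)], sign=+1
I_A²/I_B² = (5/84)/(1/252) = 15/1

15/1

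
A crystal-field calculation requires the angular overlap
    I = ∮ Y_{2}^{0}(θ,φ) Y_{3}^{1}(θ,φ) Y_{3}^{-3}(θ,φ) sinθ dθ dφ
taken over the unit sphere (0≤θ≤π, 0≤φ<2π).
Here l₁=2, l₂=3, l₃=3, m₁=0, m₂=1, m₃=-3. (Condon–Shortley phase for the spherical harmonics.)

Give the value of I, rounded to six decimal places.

0.000000

Σmᵢ = -2 ≠ 0, so the φ-integral vanishes; I = 0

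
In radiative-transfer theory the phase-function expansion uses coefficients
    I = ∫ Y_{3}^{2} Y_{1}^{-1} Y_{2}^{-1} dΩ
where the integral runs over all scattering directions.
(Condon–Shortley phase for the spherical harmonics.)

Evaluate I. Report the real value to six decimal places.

Rules hold: Σm=0, L=6 even, 2≤2≤4.
N = 7·3·5 = 105
Δ = 2!·4!·0!/7! = 1/105
Racah Σ t=1..1: t=1:−1/4 = -1/4
⇒ 3j(3 1 2; 0 0 0)² = 3/35, sgn -1
Racah Σ t=0..0: t=0:+1/12 = 1/12
⇒ 3j(3 1 2; 2 -1 -1)² = 2/21, sgn -1
4πI² = N·(3j₀)²·(3jₘ)² = 6/7
I = +1·√(0.857143/4π) = 0.26116903

0.261169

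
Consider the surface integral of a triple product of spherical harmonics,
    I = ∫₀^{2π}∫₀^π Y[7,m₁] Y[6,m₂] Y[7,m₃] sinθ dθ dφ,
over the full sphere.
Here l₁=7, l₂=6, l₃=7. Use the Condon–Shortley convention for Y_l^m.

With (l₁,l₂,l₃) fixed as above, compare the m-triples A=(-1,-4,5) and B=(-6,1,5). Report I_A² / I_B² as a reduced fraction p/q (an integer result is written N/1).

98/143

Shared (l₁,l₂,l₃)=(7,6,7): N and (l;000)² cancel in I_A²/I_B².
A: Δ = 6!·8!·6!/21! = 1/2444321880; Racah Σ t=0..2: t=0:+1/1393459200 t=1:−1/72576000 t=2:+1/49766400 = 7/995328000; ⇒ 3j(7 6 7; -1 -4 5)² = 343/83980, sgn +1
B: Δ = 6!·8!·6!/21! = 1/2444321880; Racah Σ t=5..6: t=5:−1/232243200 t=6:+1/435456000 = -1/497664000; ⇒ 3j(7 6 7; -6 1 5)² = 77/12920, sgn -1
I_A²/I_B² = (343/83980)/(77/12920) = 98/143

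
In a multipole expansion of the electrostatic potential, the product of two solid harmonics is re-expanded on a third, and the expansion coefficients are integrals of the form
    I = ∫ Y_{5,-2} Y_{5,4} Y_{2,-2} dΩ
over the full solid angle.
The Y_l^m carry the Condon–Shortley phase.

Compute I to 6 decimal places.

m-sum 0 ✓  L=12 even ✓  0≤2≤10 ✓
Π(2lᵢ+1) = 11×11×5 = 605
triangle coeff Δ(5,5,2) = 1/38610
Σ_t [3,5]: t=3:−1/2880 t=4:+1/576 t=5:−1/2880 = 1/960
(3j)²=10/429 [(5 5 2; 0 0 0)], sign=+1
Σ_t [7,7]: t=7:−1/20160 = -1/20160
(3j)²=12/715 [(5 5 2; -2 4 -2)], sign=-1
⇒ 4πI² = 40/169
I = (-1)√(40/169/(4π)) = -0.13724032

-0.137240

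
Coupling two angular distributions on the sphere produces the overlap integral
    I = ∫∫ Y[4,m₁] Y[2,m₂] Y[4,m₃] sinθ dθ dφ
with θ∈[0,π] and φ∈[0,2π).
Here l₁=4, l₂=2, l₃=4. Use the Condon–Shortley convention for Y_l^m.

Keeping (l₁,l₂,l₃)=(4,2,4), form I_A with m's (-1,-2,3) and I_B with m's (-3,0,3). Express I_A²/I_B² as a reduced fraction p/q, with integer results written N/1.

54/7

Shared (l₁,l₂,l₃)=(4,2,4): N and (l;000)² cancel in I_A²/I_B².
A: Δ = 2!·6!·2!/11! = 1/13860; Racah Σ t=0..0: t=0:+1/480 = 1/480; ⇒ 3j(4 2 4; -1 -2 3)² = 3/110, sgn -1
B: Δ = 2!·6!·2!/11! = 1/13860; Racah Σ t=1..2: t=1:−1/720 t=2:+1/480 = 1/1440; ⇒ 3j(4 2 4; -3 0 3)² = 7/1980, sgn -1
I_A²/I_B² = (3/110)/(7/1980) = 54/7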